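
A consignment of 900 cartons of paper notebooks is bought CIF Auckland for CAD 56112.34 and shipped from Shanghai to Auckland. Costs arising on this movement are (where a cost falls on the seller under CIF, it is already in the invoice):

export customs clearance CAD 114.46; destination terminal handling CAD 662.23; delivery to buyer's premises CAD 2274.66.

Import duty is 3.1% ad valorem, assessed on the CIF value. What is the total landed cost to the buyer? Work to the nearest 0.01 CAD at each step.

Total landed cost: CAD 60788.71

CIF: the seller pays costs through ocean freight and marine insurance to the destination port.
Already in the invoice (seller's account under CIF): export clearance — exclude.
The CIF price already equals the CIF value: 56112.34
Import duty = 56112.34 × 3.1% = 1739.48
Buyer bears: destination terminal 662.23 + delivery 2274.66 + duty 1739.48 = 4676.37
Landed cost = invoice 56112.34 + 4676.37 = 60788.71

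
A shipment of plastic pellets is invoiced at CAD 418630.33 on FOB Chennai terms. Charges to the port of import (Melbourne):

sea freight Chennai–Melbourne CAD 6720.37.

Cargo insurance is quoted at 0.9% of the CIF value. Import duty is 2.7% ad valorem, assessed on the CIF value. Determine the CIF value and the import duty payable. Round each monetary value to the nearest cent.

CIF value: CAD 429213.62; import duty: CAD 11588.77

Let C be the CIF value. C = FOB price + freight + 0.9% × C
C − 0.9% × C = 418630.33 + 6720.37
0.991 × C = 425350.70
C = 425350.70 / 0.991 = 429213.62
Insurance premium = 0.9% × 429213.62 = 3862.92
Import duty = 429213.62 × 2.7% = 11588.77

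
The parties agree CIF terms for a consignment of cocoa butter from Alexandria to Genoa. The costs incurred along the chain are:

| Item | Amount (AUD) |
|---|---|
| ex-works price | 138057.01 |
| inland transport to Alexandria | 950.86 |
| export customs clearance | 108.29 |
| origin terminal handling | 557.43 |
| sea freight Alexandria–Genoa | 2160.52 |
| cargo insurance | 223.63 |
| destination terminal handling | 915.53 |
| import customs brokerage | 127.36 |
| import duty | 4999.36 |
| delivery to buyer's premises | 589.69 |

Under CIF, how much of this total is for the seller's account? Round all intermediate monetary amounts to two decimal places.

Seller's account: AUD 142057.74

CIF: the seller pays costs through ocean freight and marine insurance to the destination port.
Seller's account: goods 138057.01 + inland to port 950.86 + export clearance 108.29 + origin terminal 557.43 + freight 2160.52 + insurance 223.63 = 142057.74
Buyer's account: destination terminal 915.53 + brokerage 127.36 + duty 4999.36 + delivery 589.69 = 6631.94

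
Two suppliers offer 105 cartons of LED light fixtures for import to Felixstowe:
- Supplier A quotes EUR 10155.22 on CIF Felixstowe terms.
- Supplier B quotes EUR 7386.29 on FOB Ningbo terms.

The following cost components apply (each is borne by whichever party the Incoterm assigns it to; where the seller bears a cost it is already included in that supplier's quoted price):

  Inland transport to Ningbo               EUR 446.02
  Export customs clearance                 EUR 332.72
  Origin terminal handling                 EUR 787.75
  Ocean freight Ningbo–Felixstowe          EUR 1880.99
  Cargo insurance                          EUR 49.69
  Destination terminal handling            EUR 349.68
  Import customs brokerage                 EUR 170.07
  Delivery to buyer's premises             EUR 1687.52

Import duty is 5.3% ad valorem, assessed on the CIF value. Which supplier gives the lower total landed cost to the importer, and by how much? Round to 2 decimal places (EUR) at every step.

Supplier A (CIF):
The CIF price already equals the CIF value: 10155.22
Import duty = 10155.22 × 5.3% = 538.23
Buyer bears (A): 349.68 + 170.07 + 1687.52 = 2207.27
Landed cost (A) = invoice 10155.22 + 2207.27 + duty 538.23 = 12900.72
Supplier B (FOB):
CIF value = FOB price + freight + insurance = 7386.29 + 1880.99 + 49.69 = 9316.97
Import duty = 9316.97 × 5.3% = 493.80
Buyer bears (B): 1880.99 + 49.69 + 349.68 + 170.07 + 1687.52 = 4137.95
Landed cost (B) = invoice 7386.29 + 4137.95 + duty 493.80 = 12018.04
Difference = |12900.72 − 12018.04| = 882.68

Supplier B is cheaper by EUR 882.68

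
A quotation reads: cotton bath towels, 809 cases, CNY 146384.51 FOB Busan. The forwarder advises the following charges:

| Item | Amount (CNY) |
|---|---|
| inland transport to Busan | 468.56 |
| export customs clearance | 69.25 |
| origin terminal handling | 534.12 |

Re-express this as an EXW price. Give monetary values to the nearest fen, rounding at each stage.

EXW price: CNY 145312.58

From FOB to EXW, the seller no longer bears: inland to port, export clearance, origin terminal.
EXW price = 146384.51 − 468.56 − 69.25 − 534.12 = 145312.58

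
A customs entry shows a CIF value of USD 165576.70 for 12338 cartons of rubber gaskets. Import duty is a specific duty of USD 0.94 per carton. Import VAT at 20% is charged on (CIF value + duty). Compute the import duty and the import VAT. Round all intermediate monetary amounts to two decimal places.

Import duty: USD 11597.72; import VAT: USD 35434.88

Import duty = 12338 × 0.94 = 11597.72
VAT base = CIF + duty = 165576.70 + 11597.72 = 177174.42
Import VAT = 177174.42 × 20% = 35434.88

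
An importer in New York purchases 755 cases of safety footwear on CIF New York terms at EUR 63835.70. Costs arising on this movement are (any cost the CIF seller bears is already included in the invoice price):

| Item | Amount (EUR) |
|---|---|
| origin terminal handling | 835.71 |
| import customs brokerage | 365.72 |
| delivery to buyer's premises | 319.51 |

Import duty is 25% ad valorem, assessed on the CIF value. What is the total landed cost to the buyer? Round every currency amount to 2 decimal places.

CIF: the seller pays costs through ocean freight and marine insurance to the destination port.
Already in the invoice (seller's account under CIF): origin terminal — exclude.
The CIF price already equals the CIF value: 63835.70
Import duty = 63835.70 × 25% = 15958.93
Buyer bears: brokerage 365.72 + delivery 319.51 + duty 15958.93 = 16644.16
Landed cost = invoice 63835.70 + 16644.16 = 80479.86

Total landed cost: EUR 80479.86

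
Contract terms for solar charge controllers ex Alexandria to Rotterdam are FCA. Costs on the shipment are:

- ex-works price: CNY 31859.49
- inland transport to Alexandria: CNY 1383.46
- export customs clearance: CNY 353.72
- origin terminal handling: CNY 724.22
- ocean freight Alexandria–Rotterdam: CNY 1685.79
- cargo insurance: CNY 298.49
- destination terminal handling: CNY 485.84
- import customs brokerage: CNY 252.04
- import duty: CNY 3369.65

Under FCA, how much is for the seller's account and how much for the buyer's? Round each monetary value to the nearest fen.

FCA: the seller delivers export-cleared goods to the carrier; the buyer bears costs from that point.
Seller's account: goods 31859.49 + inland to port 1383.46 + export clearance 353.72 = 33596.67
Buyer's account: origin terminal 724.22 + freight 1685.79 + insurance 298.49 + destination terminal 485.84 + brokerage 252.04 + duty 3369.65 = 6816.03

Seller: CNY 33596.67; buyer: CNY 6816.03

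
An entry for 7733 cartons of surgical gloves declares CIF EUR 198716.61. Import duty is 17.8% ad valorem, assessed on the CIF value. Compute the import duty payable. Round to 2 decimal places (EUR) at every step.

Import duty: EUR 35371.56

Import duty = 198716.61 × 17.8% = 35371.56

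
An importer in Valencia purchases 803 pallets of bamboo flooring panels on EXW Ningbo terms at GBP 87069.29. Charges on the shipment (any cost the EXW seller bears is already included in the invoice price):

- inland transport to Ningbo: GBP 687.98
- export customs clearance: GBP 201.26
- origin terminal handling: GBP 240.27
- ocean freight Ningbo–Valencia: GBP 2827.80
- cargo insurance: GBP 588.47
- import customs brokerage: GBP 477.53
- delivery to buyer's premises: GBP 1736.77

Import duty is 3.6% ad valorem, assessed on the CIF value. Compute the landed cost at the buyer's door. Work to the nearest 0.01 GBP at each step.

EXW: the seller makes goods available at their premises; the buyer bears all onward costs.
CIF value = EXW price + inland to port + export clearance + origin terminal + freight + insurance = 87069.29 + 687.98 + 201.26 + 240.27 + 2827.80 + 588.47 = 91615.07
Import duty = 91615.07 × 3.6% = 3298.14
Buyer bears: inland to port 687.98 + export clearance 201.26 + origin terminal 240.27 + freight 2827.80 + insurance 588.47 + brokerage 477.53 + delivery 1736.77 + duty 3298.14 = 10058.22
Landed cost = invoice 87069.29 + 10058.22 = 97127.51

Total landed cost: GBP 97127.51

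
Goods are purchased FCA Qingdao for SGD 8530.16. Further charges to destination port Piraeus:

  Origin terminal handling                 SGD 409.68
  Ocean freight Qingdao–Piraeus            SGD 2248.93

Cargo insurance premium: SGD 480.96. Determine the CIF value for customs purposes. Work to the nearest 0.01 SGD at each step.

CIF = FCA price + pre-shipment costs + freight + insurance
CIF = 8530.16 + 409.68 + 2248.93 + 480.96 = 11669.73

CIF value: SGD 11669.73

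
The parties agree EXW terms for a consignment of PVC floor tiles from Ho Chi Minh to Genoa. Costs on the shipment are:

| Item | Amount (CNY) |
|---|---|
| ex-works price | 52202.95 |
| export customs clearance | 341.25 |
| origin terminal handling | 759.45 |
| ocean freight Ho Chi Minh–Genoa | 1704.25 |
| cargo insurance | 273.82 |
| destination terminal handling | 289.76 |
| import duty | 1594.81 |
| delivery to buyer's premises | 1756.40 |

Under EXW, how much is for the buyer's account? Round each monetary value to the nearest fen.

Buyer's account: CNY 6719.74

EXW: the seller makes goods available at their premises; the buyer bears all onward costs.
Seller's account: goods 52202.95 = 52202.95
Buyer's account: export clearance 341.25 + origin terminal 759.45 + freight 1704.25 + insurance 273.82 + destination terminal 289.76 + duty 1594.81 + delivery 1756.40 = 6719.74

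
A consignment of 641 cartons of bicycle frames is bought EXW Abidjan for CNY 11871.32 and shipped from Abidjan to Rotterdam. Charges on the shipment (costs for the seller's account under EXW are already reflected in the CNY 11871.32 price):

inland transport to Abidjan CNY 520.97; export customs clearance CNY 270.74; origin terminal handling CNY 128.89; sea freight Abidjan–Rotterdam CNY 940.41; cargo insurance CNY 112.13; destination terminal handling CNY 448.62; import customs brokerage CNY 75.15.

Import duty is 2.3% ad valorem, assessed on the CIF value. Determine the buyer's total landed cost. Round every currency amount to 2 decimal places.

Total landed cost: CNY 14686.65

EXW: the seller makes goods available at their premises; the buyer bears all onward costs.
CIF value = EXW price + inland to port + export clearance + origin terminal + freight + insurance = 11871.32 + 520.97 + 270.74 + 128.89 + 940.41 + 112.13 = 13844.46
Import duty = 13844.46 × 2.3% = 318.42
Buyer bears: inland to port 520.97 + export clearance 270.74 + origin terminal 128.89 + freight 940.41 + insurance 112.13 + destination terminal 448.62 + brokerage 75.15 + duty 318.42 = 2815.33
Landed cost = invoice 11871.32 + 2815.33 = 14686.65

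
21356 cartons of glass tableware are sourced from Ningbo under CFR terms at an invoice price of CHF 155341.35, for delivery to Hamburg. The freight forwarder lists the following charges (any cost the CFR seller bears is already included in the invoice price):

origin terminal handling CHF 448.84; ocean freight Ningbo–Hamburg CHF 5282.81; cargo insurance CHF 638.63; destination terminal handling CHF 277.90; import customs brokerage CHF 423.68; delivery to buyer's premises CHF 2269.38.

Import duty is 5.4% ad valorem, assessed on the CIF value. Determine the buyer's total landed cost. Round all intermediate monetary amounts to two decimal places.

Total landed cost: CHF 167373.86

CFR: the seller pays costs through ocean freight to the destination port, but not insurance.
Already in the invoice (seller's account under CFR): origin terminal, freight — exclude.
CIF value = CFR price + insurance = 155341.35 + 638.63 = 155979.98
Import duty = 155979.98 × 5.4% = 8422.92
Buyer bears: insurance 638.63 + destination terminal 277.90 + brokerage 423.68 + delivery 2269.38 + duty 8422.92 = 12032.51
Landed cost = invoice 155341.35 + 12032.51 = 167373.86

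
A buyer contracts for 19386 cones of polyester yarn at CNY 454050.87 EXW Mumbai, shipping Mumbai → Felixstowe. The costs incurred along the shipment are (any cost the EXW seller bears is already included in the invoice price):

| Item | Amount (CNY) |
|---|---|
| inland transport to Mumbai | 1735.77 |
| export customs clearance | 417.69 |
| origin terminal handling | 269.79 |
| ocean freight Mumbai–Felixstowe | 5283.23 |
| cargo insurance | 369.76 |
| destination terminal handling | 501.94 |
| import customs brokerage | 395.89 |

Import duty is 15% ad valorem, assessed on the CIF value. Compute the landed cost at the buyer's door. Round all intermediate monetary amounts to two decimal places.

Total landed cost: CNY 532344.01

EXW: the seller makes goods available at their premises; the buyer bears all onward costs.
CIF value = EXW price + inland to port + export clearance + origin terminal + freight + insurance = 454050.87 + 1735.77 + 417.69 + 269.79 + 5283.23 + 369.76 = 462127.11
Import duty = 462127.11 × 15% = 69319.07
Buyer bears: inland to port 1735.77 + export clearance 417.69 + origin terminal 269.79 + freight 5283.23 + insurance 369.76 + destination terminal 501.94 + brokerage 395.89 + duty 69319.07 = 78293.14
Landed cost = invoice 454050.87 + 78293.14 = 532344.01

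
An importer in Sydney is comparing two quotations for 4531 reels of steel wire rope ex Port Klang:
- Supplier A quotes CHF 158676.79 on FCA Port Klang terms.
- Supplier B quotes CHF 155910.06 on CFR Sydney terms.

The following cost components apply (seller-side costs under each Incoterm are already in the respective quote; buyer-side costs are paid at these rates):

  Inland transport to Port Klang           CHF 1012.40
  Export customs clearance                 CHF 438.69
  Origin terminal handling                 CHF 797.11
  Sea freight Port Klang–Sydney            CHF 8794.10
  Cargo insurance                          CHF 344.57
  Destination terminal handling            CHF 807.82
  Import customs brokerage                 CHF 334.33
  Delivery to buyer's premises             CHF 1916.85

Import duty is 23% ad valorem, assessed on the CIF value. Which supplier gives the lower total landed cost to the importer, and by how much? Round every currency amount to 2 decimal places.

Supplier B is cheaper by CHF 15200.27

Supplier A (FCA):
CIF value = FCA price + origin terminal + freight + insurance = 158676.79 + 797.11 + 8794.10 + 344.57 = 168612.57
Import duty = 168612.57 × 23% = 38780.89
Buyer bears (A): 797.11 + 8794.10 + 344.57 + 807.82 + 334.33 + 1916.85 = 12994.78
Landed cost (A) = invoice 158676.79 + 12994.78 + duty 38780.89 = 210452.46
Supplier B (CFR):
CIF value = CFR price + insurance = 155910.06 + 344.57 = 156254.63
Import duty = 156254.63 × 23% = 35938.56
Buyer bears (B): 344.57 + 807.82 + 334.33 + 1916.85 = 3403.57
Landed cost (B) = invoice 155910.06 + 3403.57 + duty 35938.56 = 195252.19
Difference = |210452.46 − 195252.19| = 15200.27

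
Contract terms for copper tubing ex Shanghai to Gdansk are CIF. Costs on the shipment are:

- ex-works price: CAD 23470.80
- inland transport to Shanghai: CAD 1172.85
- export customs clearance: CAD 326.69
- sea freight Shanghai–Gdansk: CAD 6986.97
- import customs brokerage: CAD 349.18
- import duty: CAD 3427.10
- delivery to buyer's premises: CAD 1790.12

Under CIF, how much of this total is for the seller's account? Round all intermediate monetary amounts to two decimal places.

CIF: the seller pays costs through ocean freight and marine insurance to the destination port.
Seller's account: goods 23470.80 + inland to port 1172.85 + export clearance 326.69 + freight 6986.97 = 31957.31
Buyer's account: brokerage 349.18 + duty 3427.10 + delivery 1790.12 = 5566.40

Seller's account: CAD 31957.31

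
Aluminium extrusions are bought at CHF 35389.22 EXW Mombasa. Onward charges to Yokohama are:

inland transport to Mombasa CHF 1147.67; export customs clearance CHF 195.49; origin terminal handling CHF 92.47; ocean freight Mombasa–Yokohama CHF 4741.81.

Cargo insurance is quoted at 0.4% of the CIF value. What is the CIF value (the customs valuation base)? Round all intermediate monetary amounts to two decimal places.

Let C be the CIF value. C = EXW price + pre-shipment costs + freight + 0.4% × C
C − 0.4% × C = 35389.22 + 1147.67 + 195.49 + 92.47 + 4741.81
0.996 × C = 41566.66
C = 41566.66 / 0.996 = 41733.59
Insurance premium = 0.4% × 41733.59 = 166.93

CIF value: CHF 41733.59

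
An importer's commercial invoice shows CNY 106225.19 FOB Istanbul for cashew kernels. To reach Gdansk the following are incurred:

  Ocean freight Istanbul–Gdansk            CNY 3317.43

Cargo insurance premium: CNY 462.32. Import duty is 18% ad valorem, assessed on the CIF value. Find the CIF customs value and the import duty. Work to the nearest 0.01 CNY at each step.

CIF value: CNY 110004.94; import duty: CNY 19800.89

CIF = FOB price + freight + insurance
CIF = 106225.19 + 3317.43 + 462.32 = 110004.94
Import duty = 110004.94 × 18% = 19800.89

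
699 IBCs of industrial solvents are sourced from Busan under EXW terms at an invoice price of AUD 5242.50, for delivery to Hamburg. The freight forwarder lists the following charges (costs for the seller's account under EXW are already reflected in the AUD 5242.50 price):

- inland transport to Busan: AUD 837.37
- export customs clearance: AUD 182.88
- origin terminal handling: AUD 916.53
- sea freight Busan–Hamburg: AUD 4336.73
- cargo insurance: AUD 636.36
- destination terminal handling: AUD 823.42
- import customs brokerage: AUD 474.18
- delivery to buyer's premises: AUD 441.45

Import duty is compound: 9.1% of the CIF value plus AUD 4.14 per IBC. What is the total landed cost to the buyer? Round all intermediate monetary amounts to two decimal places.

EXW: the seller makes goods available at their premises; the buyer bears all onward costs.
CIF value = EXW price + inland to port + export clearance + origin terminal + freight + insurance = 5242.50 + 837.37 + 182.88 + 916.53 + 4336.73 + 636.36 = 12152.37
Ad valorem component: 12152.37 × 9.1% = 1105.87
Specific component: 699 × 4.14 = 2893.86
Import duty = 1105.87 + 2893.86 = 3999.73
Buyer bears: inland to port 837.37 + export clearance 182.88 + origin terminal 916.53 + freight 4336.73 + insurance 636.36 + destination terminal 823.42 + brokerage 474.18 + delivery 441.45 + duty 3999.73 = 12648.65
Landed cost = invoice 5242.50 + 12648.65 = 17891.15

Total landed cost: AUD 17891.15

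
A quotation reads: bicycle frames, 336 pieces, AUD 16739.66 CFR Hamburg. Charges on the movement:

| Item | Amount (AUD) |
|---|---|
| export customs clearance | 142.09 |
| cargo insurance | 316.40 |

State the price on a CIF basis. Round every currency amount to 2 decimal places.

CIF price: AUD 17056.06

Not relevant to the conversion: export clearance — on the seller under both CFR and CIF; already in the CFR price and stays in the CIF price.
From CFR to CIF, the seller additionally bears: insurance.
CIF price = 16739.66 + 316.40 = 17056.06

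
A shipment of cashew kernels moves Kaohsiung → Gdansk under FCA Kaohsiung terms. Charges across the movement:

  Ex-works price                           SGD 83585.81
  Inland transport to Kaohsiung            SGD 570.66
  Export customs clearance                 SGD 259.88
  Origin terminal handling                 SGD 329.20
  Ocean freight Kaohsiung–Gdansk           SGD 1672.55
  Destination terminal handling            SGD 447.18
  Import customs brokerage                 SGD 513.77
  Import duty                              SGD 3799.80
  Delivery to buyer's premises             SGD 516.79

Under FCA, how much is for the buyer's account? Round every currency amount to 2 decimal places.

FCA: the seller delivers export-cleared goods to the carrier; the buyer bears costs from that point.
Seller's account: goods 83585.81 + inland to port 570.66 + export clearance 259.88 = 84416.35
Buyer's account: origin terminal 329.20 + freight 1672.55 + destination terminal 447.18 + brokerage 513.77 + duty 3799.80 + delivery 516.79 = 7279.29

Buyer's account: SGD 7279.29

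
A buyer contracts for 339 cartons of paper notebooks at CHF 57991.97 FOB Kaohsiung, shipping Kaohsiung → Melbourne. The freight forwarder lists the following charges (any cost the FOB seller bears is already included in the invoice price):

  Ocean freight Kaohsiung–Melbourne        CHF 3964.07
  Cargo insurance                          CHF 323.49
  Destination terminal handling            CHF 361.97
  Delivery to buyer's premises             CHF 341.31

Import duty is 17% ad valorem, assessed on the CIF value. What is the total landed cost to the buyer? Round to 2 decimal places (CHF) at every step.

Total landed cost: CHF 73570.33

FOB: the seller bears costs until goods are on board at the origin port; the buyer bears freight, insurance and all costs thereafter.
CIF value = FOB price + freight + insurance = 57991.97 + 3964.07 + 323.49 = 62279.53
Import duty = 62279.53 × 17% = 10587.52
Buyer bears: freight 3964.07 + insurance 323.49 + destination terminal 361.97 + delivery 341.31 + duty 10587.52 = 15578.36
Landed cost = invoice 57991.97 + 15578.36 = 73570.33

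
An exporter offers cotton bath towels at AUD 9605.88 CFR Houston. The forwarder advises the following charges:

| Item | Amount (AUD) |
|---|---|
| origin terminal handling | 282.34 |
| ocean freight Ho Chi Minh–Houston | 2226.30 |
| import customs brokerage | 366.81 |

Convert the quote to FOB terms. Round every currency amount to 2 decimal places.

FOB price: AUD 7379.58

Not relevant to the conversion: origin terminal — on the seller under both CFR and FOB; already in the CFR price and stays in the FOB price. brokerage — on the buyer under both terms; not part of either seller's price.
From CFR to FOB, the seller no longer bears: freight.
FOB price = 9605.88 − 2226.30 = 7379.58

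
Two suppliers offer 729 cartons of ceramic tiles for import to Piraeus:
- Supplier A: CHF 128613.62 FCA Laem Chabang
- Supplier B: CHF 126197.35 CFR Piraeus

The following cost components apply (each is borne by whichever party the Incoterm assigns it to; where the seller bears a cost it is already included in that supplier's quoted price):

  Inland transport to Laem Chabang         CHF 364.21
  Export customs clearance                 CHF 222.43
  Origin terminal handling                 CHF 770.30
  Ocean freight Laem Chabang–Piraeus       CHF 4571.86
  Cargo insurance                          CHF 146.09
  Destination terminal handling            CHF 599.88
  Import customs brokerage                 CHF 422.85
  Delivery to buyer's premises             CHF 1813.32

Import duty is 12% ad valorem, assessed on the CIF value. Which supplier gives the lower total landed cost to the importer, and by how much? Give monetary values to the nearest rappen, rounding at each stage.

Supplier B is cheaper by CHF 8689.44

Supplier A (FCA):
CIF value = FCA price + origin terminal + freight + insurance = 128613.62 + 770.30 + 4571.86 + 146.09 = 134101.87
Import duty = 134101.87 × 12% = 16092.22
Buyer bears (A): 770.30 + 4571.86 + 146.09 + 599.88 + 422.85 + 1813.32 = 8324.30
Landed cost (A) = invoice 128613.62 + 8324.30 + duty 16092.22 = 153030.14
Supplier B (CFR):
CIF value = CFR price + insurance = 126197.35 + 146.09 = 126343.44
Import duty = 126343.44 × 12% = 15161.21
Buyer bears (B): 146.09 + 599.88 + 422.85 + 1813.32 = 2982.14
Landed cost (B) = invoice 126197.35 + 2982.14 + duty 15161.21 = 144340.70
Difference = |153030.14 − 144340.70| = 8689.44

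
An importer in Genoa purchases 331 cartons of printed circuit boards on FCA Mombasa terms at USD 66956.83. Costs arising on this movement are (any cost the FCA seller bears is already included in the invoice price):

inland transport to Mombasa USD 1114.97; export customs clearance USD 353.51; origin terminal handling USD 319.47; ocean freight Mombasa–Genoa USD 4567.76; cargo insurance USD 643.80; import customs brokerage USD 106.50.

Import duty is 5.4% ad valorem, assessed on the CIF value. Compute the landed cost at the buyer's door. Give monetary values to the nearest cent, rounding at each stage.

FCA: the seller delivers export-cleared goods to the carrier; the buyer bears costs from that point.
Already in the invoice (seller's account under FCA): inland to port, export clearance — exclude.
CIF value = FCA price + origin terminal + freight + insurance = 66956.83 + 319.47 + 4567.76 + 643.80 = 72487.86
Import duty = 72487.86 × 5.4% = 3914.34
Buyer bears: origin terminal 319.47 + freight 4567.76 + insurance 643.80 + brokerage 106.50 + duty 3914.34 = 9551.87
Landed cost = invoice 66956.83 + 9551.87 = 76508.70

Total landed cost: USD 76508.70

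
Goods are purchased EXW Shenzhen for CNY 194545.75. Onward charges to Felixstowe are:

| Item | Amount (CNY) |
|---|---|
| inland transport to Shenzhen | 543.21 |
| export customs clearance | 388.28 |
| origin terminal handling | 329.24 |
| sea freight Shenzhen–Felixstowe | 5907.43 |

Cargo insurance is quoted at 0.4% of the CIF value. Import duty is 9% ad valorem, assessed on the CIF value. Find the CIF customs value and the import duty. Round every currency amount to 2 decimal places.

Let C be the CIF value. C = EXW price + pre-shipment costs + freight + 0.4% × C
C − 0.4% × C = 194545.75 + 543.21 + 388.28 + 329.24 + 5907.43
0.996 × C = 201713.91
C = 201713.91 / 0.996 = 202524.01
Insurance premium = 0.4% × 202524.01 = 810.10
Import duty = 202524.01 × 9% = 18227.16

CIF value: CNY 202524.01; import duty: CNY 18227.16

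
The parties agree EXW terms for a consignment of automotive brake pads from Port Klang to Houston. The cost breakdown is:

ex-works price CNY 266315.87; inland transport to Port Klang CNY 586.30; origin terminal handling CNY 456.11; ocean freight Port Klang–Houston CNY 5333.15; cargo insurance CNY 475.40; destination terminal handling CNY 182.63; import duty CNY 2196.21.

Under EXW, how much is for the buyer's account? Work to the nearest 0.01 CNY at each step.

EXW: the seller makes goods available at their premises; the buyer bears all onward costs.
Seller's account: goods 266315.87 = 266315.87
Buyer's account: inland to port 586.30 + origin terminal 456.11 + freight 5333.15 + insurance 475.40 + destination terminal 182.63 + duty 2196.21 = 9229.80

Buyer's account: CNY 9229.80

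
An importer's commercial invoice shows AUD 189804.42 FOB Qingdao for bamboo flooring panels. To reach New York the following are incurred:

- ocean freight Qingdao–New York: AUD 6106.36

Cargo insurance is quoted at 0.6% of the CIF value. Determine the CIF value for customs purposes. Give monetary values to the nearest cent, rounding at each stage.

CIF value: AUD 197093.34

Let C be the CIF value. C = FOB price + freight + 0.6% × C
C − 0.6% × C = 189804.42 + 6106.36
0.994 × C = 195910.78
C = 195910.78 / 0.994 = 197093.34
Insurance premium = 0.6% × 197093.34 = 1182.56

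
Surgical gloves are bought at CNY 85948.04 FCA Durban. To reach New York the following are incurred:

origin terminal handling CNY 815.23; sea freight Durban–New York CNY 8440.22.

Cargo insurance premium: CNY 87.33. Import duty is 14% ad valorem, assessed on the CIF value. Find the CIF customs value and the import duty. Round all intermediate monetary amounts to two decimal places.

CIF = FCA price + pre-shipment costs + freight + insurance
CIF = 85948.04 + 815.23 + 8440.22 + 87.33 = 95290.82
Import duty = 95290.82 × 14% = 13340.71

CIF value: CNY 95290.82; import duty: CNY 13340.71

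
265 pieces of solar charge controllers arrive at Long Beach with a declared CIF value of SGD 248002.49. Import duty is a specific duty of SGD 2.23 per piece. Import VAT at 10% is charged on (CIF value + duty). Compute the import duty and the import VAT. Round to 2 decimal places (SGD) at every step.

Import duty = 265 × 2.23 = 590.95
VAT base = CIF + duty = 248002.49 + 590.95 = 248593.44
Import VAT = 248593.44 × 10% = 24859.34

Import duty: SGD 590.95; import VAT: SGD 24859.34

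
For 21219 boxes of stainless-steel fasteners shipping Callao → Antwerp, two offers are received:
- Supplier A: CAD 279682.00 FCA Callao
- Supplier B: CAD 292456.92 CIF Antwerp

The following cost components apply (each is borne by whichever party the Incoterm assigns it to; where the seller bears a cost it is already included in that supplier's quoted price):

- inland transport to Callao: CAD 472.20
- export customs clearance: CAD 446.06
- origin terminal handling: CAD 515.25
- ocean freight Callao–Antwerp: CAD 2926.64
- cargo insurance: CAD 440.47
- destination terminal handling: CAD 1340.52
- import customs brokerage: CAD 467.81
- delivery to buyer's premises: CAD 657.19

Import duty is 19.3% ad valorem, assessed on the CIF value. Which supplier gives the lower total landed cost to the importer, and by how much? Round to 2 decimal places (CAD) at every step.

Supplier A (FCA):
CIF value = FCA price + origin terminal + freight + insurance = 279682.00 + 515.25 + 2926.64 + 440.47 = 283564.36
Import duty = 283564.36 × 19.3% = 54727.92
Buyer bears (A): 515.25 + 2926.64 + 440.47 + 1340.52 + 467.81 + 657.19 = 6347.88
Landed cost (A) = invoice 279682.00 + 6347.88 + duty 54727.92 = 340757.80
Supplier B (CIF):
The CIF price already equals the CIF value: 292456.92
Import duty = 292456.92 × 19.3% = 56444.19
Buyer bears (B): 1340.52 + 467.81 + 657.19 = 2465.52
Landed cost (B) = invoice 292456.92 + 2465.52 + duty 56444.19 = 351366.63
Difference = |340757.80 − 351366.63| = 10608.83

Supplier A is cheaper by CAD 10608.83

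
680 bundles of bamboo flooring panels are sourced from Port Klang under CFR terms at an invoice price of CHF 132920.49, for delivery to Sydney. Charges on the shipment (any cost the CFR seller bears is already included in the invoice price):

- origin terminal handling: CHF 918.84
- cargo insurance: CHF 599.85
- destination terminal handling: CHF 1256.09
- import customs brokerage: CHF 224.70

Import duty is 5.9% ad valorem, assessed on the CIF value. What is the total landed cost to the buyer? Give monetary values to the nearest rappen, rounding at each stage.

Total landed cost: CHF 142878.83

CFR: the seller pays costs through ocean freight to the destination port, but not insurance.
Already in the invoice (seller's account under CFR): origin terminal — exclude.
CIF value = CFR price + insurance = 132920.49 + 599.85 = 133520.34
Import duty = 133520.34 × 5.9% = 7877.70
Buyer bears: insurance 599.85 + destination terminal 1256.09 + brokerage 224.70 + duty 7877.70 = 9958.34
Landed cost = invoice 132920.49 + 9958.34 = 142878.83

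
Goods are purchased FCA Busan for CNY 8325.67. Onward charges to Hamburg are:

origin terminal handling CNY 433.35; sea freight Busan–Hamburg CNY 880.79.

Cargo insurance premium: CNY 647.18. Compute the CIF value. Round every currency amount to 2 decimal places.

CIF = FCA price + pre-shipment costs + freight + insurance
CIF = 8325.67 + 433.35 + 880.79 + 647.18 = 10286.99

CIF value: CNY 10286.99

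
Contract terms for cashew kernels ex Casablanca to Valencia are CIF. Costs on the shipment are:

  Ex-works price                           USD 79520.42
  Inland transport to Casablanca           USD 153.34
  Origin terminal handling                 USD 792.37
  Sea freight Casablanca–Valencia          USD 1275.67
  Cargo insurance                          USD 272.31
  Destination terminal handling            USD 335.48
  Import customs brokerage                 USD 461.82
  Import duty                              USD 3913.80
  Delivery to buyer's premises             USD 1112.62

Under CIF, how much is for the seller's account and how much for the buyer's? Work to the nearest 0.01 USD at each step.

Seller: USD 82014.11; buyer: USD 5823.72

CIF: the seller pays costs through ocean freight and marine insurance to the destination port.
Seller's account: goods 79520.42 + inland to port 153.34 + origin terminal 792.37 + freight 1275.67 + insurance 272.31 = 82014.11
Buyer's account: destination terminal 335.48 + brokerage 461.82 + duty 3913.80 + delivery 1112.62 = 5823.72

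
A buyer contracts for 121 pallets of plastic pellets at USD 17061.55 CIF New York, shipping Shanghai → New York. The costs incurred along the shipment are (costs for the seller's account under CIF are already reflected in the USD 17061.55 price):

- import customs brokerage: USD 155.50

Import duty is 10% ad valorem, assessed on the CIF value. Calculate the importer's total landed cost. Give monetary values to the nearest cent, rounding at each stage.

Total landed cost: USD 18923.21

CIF: the seller pays costs through ocean freight and marine insurance to the destination port.
The CIF price already equals the CIF value: 17061.55
Import duty = 17061.55 × 10% = 1706.16
Buyer bears: brokerage 155.50 + duty 1706.16 = 1861.66
Landed cost = invoice 17061.55 + 1861.66 = 18923.21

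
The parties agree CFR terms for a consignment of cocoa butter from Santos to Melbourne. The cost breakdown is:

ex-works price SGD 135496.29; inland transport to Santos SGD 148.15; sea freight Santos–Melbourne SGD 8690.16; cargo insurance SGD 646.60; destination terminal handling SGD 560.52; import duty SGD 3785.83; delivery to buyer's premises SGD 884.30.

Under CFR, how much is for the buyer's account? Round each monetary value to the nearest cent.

CFR: the seller pays costs through ocean freight to the destination port, but not insurance.
Seller's account: goods 135496.29 + inland to port 148.15 + freight 8690.16 = 144334.60
Buyer's account: insurance 646.60 + destination terminal 560.52 + duty 3785.83 + delivery 884.30 = 5877.25

Buyer's account: SGD 5877.25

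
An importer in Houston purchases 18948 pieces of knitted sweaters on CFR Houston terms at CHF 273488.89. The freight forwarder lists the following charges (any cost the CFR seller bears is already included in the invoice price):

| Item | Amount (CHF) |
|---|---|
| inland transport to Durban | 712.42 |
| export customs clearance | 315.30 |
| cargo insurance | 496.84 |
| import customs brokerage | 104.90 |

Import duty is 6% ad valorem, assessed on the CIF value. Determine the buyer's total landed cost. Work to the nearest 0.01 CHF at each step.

CFR: the seller pays costs through ocean freight to the destination port, but not insurance.
Already in the invoice (seller's account under CFR): inland to port, export clearance — exclude.
CIF value = CFR price + insurance = 273488.89 + 496.84 = 273985.73
Import duty = 273985.73 × 6% = 16439.14
Buyer bears: insurance 496.84 + brokerage 104.90 + duty 16439.14 = 17040.88
Landed cost = invoice 273488.89 + 17040.88 = 290529.77

Total landed cost: CHF 290529.77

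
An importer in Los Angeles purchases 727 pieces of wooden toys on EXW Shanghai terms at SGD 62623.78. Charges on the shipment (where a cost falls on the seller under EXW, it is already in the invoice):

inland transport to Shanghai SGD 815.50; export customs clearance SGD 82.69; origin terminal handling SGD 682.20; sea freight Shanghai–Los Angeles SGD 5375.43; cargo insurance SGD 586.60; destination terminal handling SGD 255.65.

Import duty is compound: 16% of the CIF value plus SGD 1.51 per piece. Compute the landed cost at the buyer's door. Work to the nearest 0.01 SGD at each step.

EXW: the seller makes goods available at their premises; the buyer bears all onward costs.
CIF value = EXW price + inland to port + export clearance + origin terminal + freight + insurance = 62623.78 + 815.50 + 82.69 + 682.20 + 5375.43 + 586.60 = 70166.20
Ad valorem component: 70166.20 × 16% = 11226.59
Specific component: 727 × 1.51 = 1097.77
Import duty = 11226.59 + 1097.77 = 12324.36
Buyer bears: inland to port 815.50 + export clearance 82.69 + origin terminal 682.20 + freight 5375.43 + insurance 586.60 + destination terminal 255.65 + duty 12324.36 = 20122.43
Landed cost = invoice 62623.78 + 20122.43 = 82746.21

Total landed cost: SGD 82746.21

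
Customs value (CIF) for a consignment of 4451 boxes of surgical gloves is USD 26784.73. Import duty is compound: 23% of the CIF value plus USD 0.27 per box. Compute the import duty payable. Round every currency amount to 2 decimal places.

Import duty: USD 7362.26

Ad valorem component: 26784.73 × 23% = 6160.49
Specific component: 4451 × 0.27 = 1201.77
Import duty = 6160.49 + 1201.77 = 7362.26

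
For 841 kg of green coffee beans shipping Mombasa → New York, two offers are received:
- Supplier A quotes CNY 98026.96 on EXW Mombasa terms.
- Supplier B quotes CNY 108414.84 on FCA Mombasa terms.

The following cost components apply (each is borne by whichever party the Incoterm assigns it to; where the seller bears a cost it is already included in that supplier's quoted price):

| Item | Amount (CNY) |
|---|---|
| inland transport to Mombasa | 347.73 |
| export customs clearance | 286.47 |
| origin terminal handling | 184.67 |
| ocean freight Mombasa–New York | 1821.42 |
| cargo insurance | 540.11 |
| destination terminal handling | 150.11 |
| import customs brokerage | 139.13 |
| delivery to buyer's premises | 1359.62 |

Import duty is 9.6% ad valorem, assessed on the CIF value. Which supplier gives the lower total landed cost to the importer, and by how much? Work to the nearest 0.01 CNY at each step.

Supplier A is cheaper by CNY 10690.03

Supplier A (EXW):
CIF value = EXW price + inland to port + export clearance + origin terminal + freight + insurance = 98026.96 + 347.73 + 286.47 + 184.67 + 1821.42 + 540.11 = 101207.36
Import duty = 101207.36 × 9.6% = 9715.91
Buyer bears (A): 347.73 + 286.47 + 184.67 + 1821.42 + 540.11 + 150.11 + 139.13 + 1359.62 = 4829.26
Landed cost (A) = invoice 98026.96 + 4829.26 + duty 9715.91 = 112572.13
Supplier B (FCA):
CIF value = FCA price + origin terminal + freight + insurance = 108414.84 + 184.67 + 1821.42 + 540.11 = 110961.04
Import duty = 110961.04 × 9.6% = 10652.26
Buyer bears (B): 184.67 + 1821.42 + 540.11 + 150.11 + 139.13 + 1359.62 = 4195.06
Landed cost (B) = invoice 108414.84 + 4195.06 + duty 10652.26 = 123262.16
Difference = |112572.13 − 123262.16| = 10690.03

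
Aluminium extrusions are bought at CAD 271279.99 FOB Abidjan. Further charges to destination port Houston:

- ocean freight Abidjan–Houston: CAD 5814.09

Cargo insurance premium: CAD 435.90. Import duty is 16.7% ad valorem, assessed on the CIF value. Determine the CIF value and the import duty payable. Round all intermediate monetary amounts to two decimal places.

CIF value: CAD 277529.98; import duty: CAD 46347.51

CIF = FOB price + freight + insurance
CIF = 271279.99 + 5814.09 + 435.90 = 277529.98
Import duty = 277529.98 × 16.7% = 46347.51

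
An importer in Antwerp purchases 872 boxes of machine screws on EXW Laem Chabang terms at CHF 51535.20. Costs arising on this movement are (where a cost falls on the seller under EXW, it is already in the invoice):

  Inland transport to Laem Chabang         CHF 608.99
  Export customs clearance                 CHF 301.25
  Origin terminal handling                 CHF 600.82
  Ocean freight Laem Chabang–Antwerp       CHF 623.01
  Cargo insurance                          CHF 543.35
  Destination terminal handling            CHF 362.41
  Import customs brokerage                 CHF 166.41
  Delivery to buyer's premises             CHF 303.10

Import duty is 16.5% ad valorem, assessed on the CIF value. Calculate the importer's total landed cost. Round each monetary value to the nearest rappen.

Total landed cost: CHF 63989.62

EXW: the seller makes goods available at their premises; the buyer bears all onward costs.
CIF value = EXW price + inland to port + export clearance + origin terminal + freight + insurance = 51535.20 + 608.99 + 301.25 + 600.82 + 623.01 + 543.35 = 54212.62
Import duty = 54212.62 × 16.5% = 8945.08
Buyer bears: inland to port 608.99 + export clearance 301.25 + origin terminal 600.82 + freight 623.01 + insurance 543.35 + destination terminal 362.41 + brokerage 166.41 + delivery 303.10 + duty 8945.08 = 12454.42
Landed cost = invoice 51535.20 + 12454.42 = 63989.62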